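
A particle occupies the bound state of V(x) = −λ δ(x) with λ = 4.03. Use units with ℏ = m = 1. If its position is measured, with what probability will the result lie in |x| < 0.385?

The normalised bound state is ψ = √κ e^{−κ|x|} with κ = mλ/ℏ² = 4.030.
P(|x| < d) = ∫_{−d}^{d} κ e^{−2κ|x|} dx = 1 − e^{−2κd} = 1 − e^{−3.103} = 0.9551.

P = 0.955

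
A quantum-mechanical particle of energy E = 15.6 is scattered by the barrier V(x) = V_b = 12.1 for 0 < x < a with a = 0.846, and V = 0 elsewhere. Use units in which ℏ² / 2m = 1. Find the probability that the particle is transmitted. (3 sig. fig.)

T = 0.599

Above the barrier the interior wavenumber is k₂ = √(2m(E − V_b))/ℏ = 1.871, giving phase k₂a = 1.583.
T = [1 + V_b² sin²(k₂a) / (4E(E − V_b))]⁻¹ = 1/1.670 = 0.599.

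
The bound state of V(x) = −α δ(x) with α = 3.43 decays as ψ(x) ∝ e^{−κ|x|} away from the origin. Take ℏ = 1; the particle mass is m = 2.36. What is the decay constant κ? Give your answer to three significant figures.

κ = 8.09

Integrate −(ℏ²/2m)ψ'' − αδ(x)ψ = Eψ from −ε to +ε: the ψ'' term gives ψ'(0⁺) − ψ'(0⁻) and the δ term gives −(2mα/ℏ²)ψ(0).
With ψ ∝ e^{−κ|x|} this yields −2κ = −2mα/ℏ², so κ = mα/ℏ² = 8.095.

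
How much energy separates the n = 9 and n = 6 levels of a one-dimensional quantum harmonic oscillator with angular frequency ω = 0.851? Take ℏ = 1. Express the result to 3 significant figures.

ΔE = 2.55

E_n = ℏω(n + ½), so ΔE = (9 − 6) ℏω = 3 × 0.851 = 2.553.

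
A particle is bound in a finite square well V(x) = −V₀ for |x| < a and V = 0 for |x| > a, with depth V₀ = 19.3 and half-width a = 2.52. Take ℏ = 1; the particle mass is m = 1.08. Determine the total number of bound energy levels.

N = 11

Define the well-strength parameter z₀ = (a/ℏ)√(2mV₀) = 2.52 × √(2·1.08·19.3) = 16.27.
A new bound state (alternating even/odd) appears each time z₀ passes a multiple of π/2, so N = ⌊2z₀/π⌋ + 1 = ⌊10.36⌋ + 1 = 11.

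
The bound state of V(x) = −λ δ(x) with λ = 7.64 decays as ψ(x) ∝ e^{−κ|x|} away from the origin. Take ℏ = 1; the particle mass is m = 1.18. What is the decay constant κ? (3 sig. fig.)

κ = 9.02

Integrating the TISE across x = 0 gives the cusp condition ψ'(0⁺) − ψ'(0⁻) = −(2mλ/ℏ²)ψ(0).
With ψ ∝ e^{−κ|x|} this yields −2κ = −2mλ/ℏ², so κ = mλ/ℏ² = 9.015.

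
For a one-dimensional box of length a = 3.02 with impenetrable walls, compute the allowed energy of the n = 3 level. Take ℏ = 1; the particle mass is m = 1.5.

E = 3.25

Requiring ψ(0) = ψ(a) = 0 quantises k = nπ/a, hence E_n = ℏ²k²/2m = n²π²ℏ²/(2ma²).
E_3 = 3² × π² / (2 × 1.5 × 3.02²) = 3.246.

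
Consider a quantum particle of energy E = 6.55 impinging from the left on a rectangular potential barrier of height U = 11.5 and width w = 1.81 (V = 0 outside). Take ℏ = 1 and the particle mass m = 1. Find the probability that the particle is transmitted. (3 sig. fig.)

Since E < U the interior solution is evanescent with decay constant κ = √(2m(U − E))/ℏ = 3.146.
κw = 5.695, sinh(κw) = 148.7.
Matching ψ, ψ′ at both faces gives T = [1 + U² sinh²(κw) / (4E(U − E))]⁻¹ = 1/22550 = 0.0000444.

T = 0.0000444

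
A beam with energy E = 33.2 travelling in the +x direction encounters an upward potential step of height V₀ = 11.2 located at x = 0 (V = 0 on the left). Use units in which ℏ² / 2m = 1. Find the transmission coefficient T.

On each side the TISE gives plane waves with k = √(2m(E − V))/ℏ: k₁ = √(2·½·33.2) = 5.762, k₂ = √(2·½·22) = 4.690.
Continuity of ψ and ψ′ at the step yields the reflection amplitude r = (k₁ − k₂)/(k₁ + k₂) = 0.1025; thus R = |r|² = 0.01051, T = 0.9895.

T = 0.989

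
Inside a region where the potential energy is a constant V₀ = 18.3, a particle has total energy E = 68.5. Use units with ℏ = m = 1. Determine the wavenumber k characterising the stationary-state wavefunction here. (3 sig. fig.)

k = 10.0

With E > V₀ the solution is oscillatory, ψ ∝ e^{±ikx} with k = √(2m(E − V₀))/ℏ.
k = √(2 × 1 × 50.2) = 10.02.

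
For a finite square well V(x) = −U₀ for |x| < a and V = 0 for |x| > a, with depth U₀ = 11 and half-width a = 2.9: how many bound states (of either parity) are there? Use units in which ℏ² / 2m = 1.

N = 7

The dimensionless depth is z₀ = a√(2mU₀)/ℏ = 2.9 × √(11.00) = 9.618.
The even/odd transcendental equations gain one root per π/2 in z₀, giving N = 1 + ⌊2z₀/π⌋ = 1 + ⌊6.123⌋ = 7.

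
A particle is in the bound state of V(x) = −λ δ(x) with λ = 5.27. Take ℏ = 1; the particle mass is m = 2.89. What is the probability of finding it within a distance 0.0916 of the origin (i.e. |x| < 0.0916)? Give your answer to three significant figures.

P = 0.939

The normalised bound state is ψ = √κ e^{−κ|x|} with κ = mλ/ℏ² = 15.23.
P(|x| < d) = ∫_{−d}^{d} κ e^{−2κ|x|} dx = 1 − e^{−2κd} = 1 − e^{−2.790} = 0.9386.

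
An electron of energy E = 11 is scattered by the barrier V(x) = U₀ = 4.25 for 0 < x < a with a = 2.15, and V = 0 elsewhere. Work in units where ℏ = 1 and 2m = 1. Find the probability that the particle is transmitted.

Above the barrier the interior wavenumber is k₂ = √(2m(E − U₀))/ℏ = 2.598, giving phase k₂a = 5.586.
T = [1 + U₀² sin²(k₂a) / (4E(E − U₀))]⁻¹ = 1/1.025 = 0.976.

T = 0.976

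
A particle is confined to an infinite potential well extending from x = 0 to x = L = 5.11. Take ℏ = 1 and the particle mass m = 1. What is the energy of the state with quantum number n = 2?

The infinite-well eigenfunctions ψ_n = √(2/L) sin(nπx/L) vanish at both walls, giving E_n = n²π²ℏ²/(2mL²).
E_2 = 2² × π² / (2 × 1 × 5.11²) = 0.7559.

E = 0.756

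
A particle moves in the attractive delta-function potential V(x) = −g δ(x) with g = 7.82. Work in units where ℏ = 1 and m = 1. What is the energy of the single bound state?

E = -30.6

For x ≠ 0 the bound state is ψ ∝ e^{−κ|x|}; integrating the TISE across the delta gives the cusp condition 2κ = 2mg/ℏ², so κ = 7.820.
Then E = −ℏ²κ²/(2m) = −mg²/(2ℏ²) = -30.58.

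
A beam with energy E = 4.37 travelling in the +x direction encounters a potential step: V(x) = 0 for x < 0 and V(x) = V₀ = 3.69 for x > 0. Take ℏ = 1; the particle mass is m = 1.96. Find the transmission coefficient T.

On each side the TISE gives plane waves with k = √(2m(E − V))/ℏ: k₁ = √(2·1.96·4.37) = 4.139, k₂ = √(2·1.96·0.68) = 1.633.
Continuity of ψ and ψ′ at the step yields the reflection amplitude r = (k₁ − k₂)/(k₁ + k₂) = 0.4342; thus R = |r|² = 0.1886, T = 0.8114.

T = 0.811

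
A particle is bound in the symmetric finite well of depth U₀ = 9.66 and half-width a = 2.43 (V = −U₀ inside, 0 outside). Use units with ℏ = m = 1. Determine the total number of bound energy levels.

N = 7

The dimensionless depth is z₀ = a√(2mU₀)/ℏ = 2.43 × √(19.32) = 10.68.
A new bound state (alternating even/odd) appears each time z₀ passes a multiple of π/2, so N = ⌊2z₀/π⌋ + 1 = ⌊6.800⌋ + 1 = 7.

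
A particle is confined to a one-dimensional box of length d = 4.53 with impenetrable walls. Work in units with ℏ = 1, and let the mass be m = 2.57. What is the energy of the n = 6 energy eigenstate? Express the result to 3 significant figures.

E = 3.37

Requiring ψ(0) = ψ(d) = 0 quantises k = nπ/d, hence E_n = ℏ²k²/2m = n²π²ℏ²/(2md²).
E_6 = 6² × π² / (2 × 2.57 × 4.53²) = 3.369.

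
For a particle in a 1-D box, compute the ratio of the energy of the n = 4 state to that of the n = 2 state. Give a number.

4

E_n = n²π²ℏ²/(2mL²) so the ratio is n₂²/n₁² = 16/4 = 4.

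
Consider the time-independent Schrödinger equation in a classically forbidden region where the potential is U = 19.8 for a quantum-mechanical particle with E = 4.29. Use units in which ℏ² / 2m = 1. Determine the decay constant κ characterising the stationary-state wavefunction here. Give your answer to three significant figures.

Since E < U the TISE in this region is ψ'' = κ²ψ with κ = √(2m(U − E))/ℏ.
κ = √(2 × 0.5 × 15.51) = 3.938.

κ = 3.94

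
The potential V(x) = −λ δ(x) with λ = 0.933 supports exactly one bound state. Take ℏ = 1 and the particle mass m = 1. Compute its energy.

For x ≠ 0 the bound state is ψ ∝ e^{−κ|x|}; integrating the TISE across the delta gives the cusp condition 2κ = 2mλ/ℏ², so κ = 0.9330.
Then E = −ℏ²κ²/(2m) = −mλ²/(2ℏ²) = -0.4352.

E = -0.435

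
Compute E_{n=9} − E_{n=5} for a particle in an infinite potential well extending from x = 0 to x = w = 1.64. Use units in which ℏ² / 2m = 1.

ΔE = 205

E_n = n²π²ℏ²/(2mw²), so ΔE = (9² − 5²) π²ℏ²/(2mw²).
ΔE = 56 × π² / (2 × 0.5 × 1.64²) = 205.5.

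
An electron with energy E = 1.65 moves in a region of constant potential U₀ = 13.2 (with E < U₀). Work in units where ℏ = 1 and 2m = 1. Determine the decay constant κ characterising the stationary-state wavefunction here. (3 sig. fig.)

Since E < U₀ the TISE in this region is ψ'' = κ²ψ with κ = √(2m(U₀ − E))/ℏ.
κ = √(2 × 0.5 × 11.55) = 3.399.

κ = 3.40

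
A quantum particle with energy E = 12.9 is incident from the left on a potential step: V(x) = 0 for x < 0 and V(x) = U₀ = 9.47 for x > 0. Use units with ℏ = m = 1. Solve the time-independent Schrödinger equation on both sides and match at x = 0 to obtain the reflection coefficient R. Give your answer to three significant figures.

R = 0.102

The wavenumbers are k₁ = √(2mE)/ℏ = 5.079 on the left and k₂ = √(2m(E − U₀))/ℏ = 2.619 on the right.
Matching ψ and ψ′ at x = 0 gives r = (k₁ − k₂)/(k₁ + k₂), so R = r² = 0.1021 and T = 1 − R = 0.8979.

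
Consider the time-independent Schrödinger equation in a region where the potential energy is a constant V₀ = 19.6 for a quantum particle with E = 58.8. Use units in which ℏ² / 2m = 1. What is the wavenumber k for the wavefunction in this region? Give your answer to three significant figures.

k = 6.26

With E > V₀ the solution is oscillatory, ψ ∝ e^{±ikx} with k = √(2m(E − V₀))/ℏ.
k = √(2 × 0.5 × 39.2) = 6.261.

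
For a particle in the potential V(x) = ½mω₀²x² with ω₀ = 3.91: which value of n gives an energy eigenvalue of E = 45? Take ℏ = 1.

n = 11

Invert E_n = (n + ½)ℏω₀: n = E/ℏω₀ − ½ = 11.009, so n = 11.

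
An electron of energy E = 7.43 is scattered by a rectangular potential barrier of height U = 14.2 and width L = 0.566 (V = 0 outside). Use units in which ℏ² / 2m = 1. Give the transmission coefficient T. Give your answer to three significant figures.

E < U: inside the barrier ψ ∝ e^{±κx} with κ = √(2m(U − E))/ℏ = 2.602.
κL = 1.473, sinh(κL) = 2.066.
The exact tunnelling result is T⁻¹ = 1 + U² sinh²(κL) / [4E(U − E)] = 5.277, so T = 0.190.

T = 0.190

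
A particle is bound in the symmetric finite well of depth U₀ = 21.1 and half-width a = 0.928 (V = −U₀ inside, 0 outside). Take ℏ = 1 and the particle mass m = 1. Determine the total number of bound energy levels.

Define the well-strength parameter z₀ = (a/ℏ)√(2mU₀) = 0.928 × √(2·1·21.1) = 6.028.
The even/odd transcendental equations gain one root per π/2 in z₀, giving N = 1 + ⌊2z₀/π⌋ = 1 + ⌊3.838⌋ = 4.

N = 4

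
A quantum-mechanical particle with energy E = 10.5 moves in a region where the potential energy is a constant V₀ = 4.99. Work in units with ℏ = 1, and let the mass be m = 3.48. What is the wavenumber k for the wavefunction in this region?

With E > V₀ the solution is oscillatory, ψ ∝ e^{±ikx} with k = √(2m(E − V₀))/ℏ.
k = √(2 × 3.48 × 5.51) = 6.193.

k = 6.19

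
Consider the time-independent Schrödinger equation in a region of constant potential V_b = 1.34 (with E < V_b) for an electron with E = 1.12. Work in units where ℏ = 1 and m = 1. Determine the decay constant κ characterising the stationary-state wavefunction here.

κ = 0.663

Since E < V_b the TISE in this region is ψ'' = κ²ψ with κ = √(2m(V_b − E))/ℏ.
κ = √(2 × 1 × 0.22) = 0.6633.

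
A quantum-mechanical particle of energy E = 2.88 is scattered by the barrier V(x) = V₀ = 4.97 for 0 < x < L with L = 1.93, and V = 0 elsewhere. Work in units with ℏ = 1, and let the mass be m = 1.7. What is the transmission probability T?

T = 0.000132

E < V₀: inside the barrier ψ ∝ e^{±κx} with κ = √(2m(V₀ − E))/ℏ = 2.666.
κL = 5.145, sinh(κL) = 85.77.
The exact tunnelling result is T⁻¹ = 1 + V₀² sinh²(κL) / [4E(V₀ − E)] = 7548, so T = 0.000132.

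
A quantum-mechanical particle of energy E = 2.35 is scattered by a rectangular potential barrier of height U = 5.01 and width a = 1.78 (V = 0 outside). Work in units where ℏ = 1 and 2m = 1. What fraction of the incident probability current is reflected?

E < U: inside the barrier ψ ∝ e^{±κx} with κ = √(2m(U − E))/ℏ = 1.631.
κa = 2.903, sinh(κa) = 9.088.
Matching ψ, ψ′ at both faces gives T = [1 + U² sinh²(κa) / (4E(U − E))]⁻¹ = 1/83.91 = 0.0119.
R = 1 − T = 0.988.

R = 0.988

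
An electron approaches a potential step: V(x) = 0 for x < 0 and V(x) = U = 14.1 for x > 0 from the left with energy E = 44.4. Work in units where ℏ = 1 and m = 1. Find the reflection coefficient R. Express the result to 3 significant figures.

On each side the TISE gives plane waves with k = √(2m(E − V))/ℏ: k₁ = √(2·1·44.4) = 9.423, k₂ = √(2·1·30.3) = 7.785.
Matching ψ and ψ′ at x = 0 gives r = (k₁ − k₂)/(k₁ + k₂), so R = r² = 0.009069 and T = 1 − R = 0.9909.

R = 0.00907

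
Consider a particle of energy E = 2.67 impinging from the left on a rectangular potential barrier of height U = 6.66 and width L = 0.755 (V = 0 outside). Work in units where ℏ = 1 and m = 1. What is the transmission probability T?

Since E < U the interior solution is evanescent with decay constant κ = √(2m(U − E))/ℏ = 2.825.
κL = 2.133, sinh(κL) = 4.160.
The exact tunnelling result is T⁻¹ = 1 + U² sinh²(κL) / [4E(U − E)] = 19.01, so T = 0.0526.

T = 0.0526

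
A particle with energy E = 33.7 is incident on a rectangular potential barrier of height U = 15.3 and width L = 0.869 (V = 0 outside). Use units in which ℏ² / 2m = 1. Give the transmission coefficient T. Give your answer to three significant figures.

T = 0.972

E > U: inside the barrier k₂ = √(2m(E − U))/ℏ = 4.290, k₂L = 3.728.
Matching at both interfaces gives T⁻¹ = 1 + U² sin²(k₂L) / [4E(E − U)] = 1.029, hence T = 0.972.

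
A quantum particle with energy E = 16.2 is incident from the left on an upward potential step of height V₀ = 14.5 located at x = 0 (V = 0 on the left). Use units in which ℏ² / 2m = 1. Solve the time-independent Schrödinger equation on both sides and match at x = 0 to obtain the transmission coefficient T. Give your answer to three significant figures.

T = 0.739

The wavenumbers are k₁ = √(2mE)/ℏ = 4.025 on the left and k₂ = √(2m(E − V₀))/ℏ = 1.304 on the right.
Matching ψ and ψ′ at x = 0 gives r = (k₁ − k₂)/(k₁ + k₂), so R = r² = 0.2608 and T = 1 − R = 0.7392.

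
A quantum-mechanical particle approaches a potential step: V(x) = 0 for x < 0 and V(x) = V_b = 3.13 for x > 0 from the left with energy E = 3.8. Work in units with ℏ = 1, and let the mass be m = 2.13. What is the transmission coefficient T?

The wavenumbers are k₁ = √(2mE)/ℏ = 4.023 on the left and k₂ = √(2m(E − V_b))/ℏ = 1.689 on the right.
Matching ψ and ψ′ at x = 0 gives r = (k₁ − k₂)/(k₁ + k₂), so R = r² = 0.1669 and T = 1 − R = 0.8331.

T = 0.833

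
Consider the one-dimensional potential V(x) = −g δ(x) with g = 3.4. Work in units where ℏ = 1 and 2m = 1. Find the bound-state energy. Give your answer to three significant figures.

E = -2.89

The bound state is ψ(x) = √κ e^{−κ|x|}. The derivative jump ψ'(0⁺) − ψ'(0⁻) = −(2mg/ℏ²)ψ(0) fixes κ = mg/ℏ² = 1.700.
Then E = −ℏ²κ²/(2m) = −mg²/(2ℏ²) = -2.890.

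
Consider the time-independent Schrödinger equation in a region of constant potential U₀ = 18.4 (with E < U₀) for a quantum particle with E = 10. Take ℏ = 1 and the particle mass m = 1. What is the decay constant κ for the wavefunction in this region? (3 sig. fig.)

κ = 4.10

Since E < U₀ the TISE in this region is ψ'' = κ²ψ with κ = √(2m(U₀ − E))/ℏ.
κ = √(2 × 1 × 8.4) = 4.099.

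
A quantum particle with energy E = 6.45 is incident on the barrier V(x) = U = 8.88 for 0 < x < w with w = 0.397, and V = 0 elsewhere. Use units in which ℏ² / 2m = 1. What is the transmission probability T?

T = 0.647

E < U: inside the barrier ψ ∝ e^{±κx} with κ = √(2m(U − E))/ℏ = 1.559.
κw = 0.6189, sinh(κw) = 0.6591.
Matching ψ, ψ′ at both faces gives T = [1 + U² sinh²(κw) / (4E(U − E))]⁻¹ = 1/1.546 = 0.647.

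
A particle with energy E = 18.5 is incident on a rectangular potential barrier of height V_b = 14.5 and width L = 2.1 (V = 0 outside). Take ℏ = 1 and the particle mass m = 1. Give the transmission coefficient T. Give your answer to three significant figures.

E > V_b: inside the barrier k₂ = √(2m(E − V_b))/ℏ = 2.828, k₂L = 5.940.
T = [1 + V_b² sin²(k₂L) / (4E(E − V_b))]⁻¹ = 1/1.081 = 0.925.

T = 0.925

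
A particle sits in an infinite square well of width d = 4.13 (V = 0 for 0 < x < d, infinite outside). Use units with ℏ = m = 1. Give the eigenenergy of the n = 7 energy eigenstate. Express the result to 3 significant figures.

E = 14.2

The infinite-well eigenfunctions ψ_n = √(2/d) sin(nπx/d) vanish at both walls, giving E_n = n²π²ℏ²/(2md²).
E_7 = 7² × π² / (2 × 1 × 4.13²) = 14.18.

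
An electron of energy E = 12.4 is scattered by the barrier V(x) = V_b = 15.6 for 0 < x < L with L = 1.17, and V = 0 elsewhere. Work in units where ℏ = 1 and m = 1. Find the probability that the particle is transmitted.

T = 0.00700

E < V_b: inside the barrier ψ ∝ e^{±κx} with κ = √(2m(V_b − E))/ℏ = 2.530.
κL = 2.960, sinh(κL) = 9.622.
Matching ψ, ψ′ at both faces gives T = [1 + V_b² sinh²(κL) / (4E(V_b − E))]⁻¹ = 1/143.0 = 0.00700.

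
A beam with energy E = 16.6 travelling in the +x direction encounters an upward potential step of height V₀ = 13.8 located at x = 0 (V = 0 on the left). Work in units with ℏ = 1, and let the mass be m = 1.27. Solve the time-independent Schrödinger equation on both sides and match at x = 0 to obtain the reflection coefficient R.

On each side the TISE gives plane waves with k = √(2m(E − V))/ℏ: k₁ = √(2·1.27·16.6) = 6.493, k₂ = √(2·1.27·2.8) = 2.667.
Continuity of ψ and ψ′ at the step yields the reflection amplitude r = (k₁ − k₂)/(k₁ + k₂) = 0.4177; thus R = |r|² = 0.1745, T = 0.8255.

R = 0.175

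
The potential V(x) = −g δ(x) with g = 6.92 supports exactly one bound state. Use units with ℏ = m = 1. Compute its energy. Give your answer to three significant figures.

The bound state is ψ(x) = √κ e^{−κ|x|}. The derivative jump ψ'(0⁺) − ψ'(0⁻) = −(2mg/ℏ²)ψ(0) fixes κ = mg/ℏ² = 6.920.
Then E = −ℏ²κ²/(2m) = −mg²/(2ℏ²) = -23.94.

E = -23.9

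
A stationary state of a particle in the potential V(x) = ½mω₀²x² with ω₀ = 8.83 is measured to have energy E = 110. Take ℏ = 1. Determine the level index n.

Invert E_n = (n + ½)ℏω₀: n = E/ℏω₀ − ½ = 11.958, so n = 12.

n = 12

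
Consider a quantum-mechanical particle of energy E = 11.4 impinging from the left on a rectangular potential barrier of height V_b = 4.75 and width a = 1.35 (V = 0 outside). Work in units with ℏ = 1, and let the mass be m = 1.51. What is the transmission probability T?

T = 0.996

Above the barrier the interior wavenumber is k₂ = √(2m(E − V_b))/ℏ = 4.481, giving phase k₂a = 6.050.
T = [1 + V_b² sin²(k₂a) / (4E(E − V_b))]⁻¹ = 1/1.004 = 0.996.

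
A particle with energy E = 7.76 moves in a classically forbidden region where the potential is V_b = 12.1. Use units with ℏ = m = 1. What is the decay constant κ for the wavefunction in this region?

Since E < V_b the TISE in this region is ψ'' = κ²ψ with κ = √(2m(V_b − E))/ℏ.
κ = √(2 × 1 × 4.34) = 2.946.

κ = 2.95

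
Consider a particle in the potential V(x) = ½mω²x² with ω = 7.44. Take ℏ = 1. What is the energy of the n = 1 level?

E = 11.2

The oscillator eigenvalues are E_n = ℏω(n + ½), so E_1 = 7.44 × 1.5 = 11.16.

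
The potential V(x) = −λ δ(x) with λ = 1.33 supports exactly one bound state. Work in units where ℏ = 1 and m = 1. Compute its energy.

E = -0.884

The bound state is ψ(x) = √κ e^{−κ|x|}. The derivative jump ψ'(0⁺) − ψ'(0⁻) = −(2mλ/ℏ²)ψ(0) fixes κ = mλ/ℏ² = 1.330.
Then E = −ℏ²κ²/(2m) = −mλ²/(2ℏ²) = -0.8845.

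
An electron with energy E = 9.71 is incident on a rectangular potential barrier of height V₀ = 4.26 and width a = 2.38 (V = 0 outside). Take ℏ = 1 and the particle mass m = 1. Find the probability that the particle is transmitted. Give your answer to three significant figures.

T = 0.921

Above the barrier the interior wavenumber is k₂ = √(2m(E − V₀))/ℏ = 3.302, giving phase k₂a = 7.858.
Matching at both interfaces gives T⁻¹ = 1 + V₀² sin²(k₂a) / [4E(E − V₀)] = 1.086, hence T = 0.921.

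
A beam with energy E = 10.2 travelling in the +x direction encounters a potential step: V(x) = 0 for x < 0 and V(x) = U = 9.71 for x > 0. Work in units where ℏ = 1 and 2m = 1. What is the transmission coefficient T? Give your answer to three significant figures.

T = 0.590

On each side the TISE gives plane waves with k = √(2m(E − V))/ℏ: k₁ = √(2·½·10.2) = 3.194, k₂ = √(2·½·0.49) = 0.7000.
Continuity of ψ and ψ′ at the step yields the reflection amplitude r = (k₁ − k₂)/(k₁ + k₂) = 0.6404; thus R = |r|² = 0.4102, T = 0.5898.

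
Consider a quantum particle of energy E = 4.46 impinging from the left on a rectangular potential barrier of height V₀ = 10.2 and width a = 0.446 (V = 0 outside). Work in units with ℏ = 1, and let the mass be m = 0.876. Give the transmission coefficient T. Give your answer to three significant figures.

T = 0.208

E < V₀: inside the barrier ψ ∝ e^{±κx} with κ = √(2m(V₀ − E))/ℏ = 3.171.
κa = 1.414, sinh(κa) = 1.935.
The exact tunnelling result is T⁻¹ = 1 + V₀² sinh²(κa) / [4E(V₀ − E)] = 4.806, so T = 0.208.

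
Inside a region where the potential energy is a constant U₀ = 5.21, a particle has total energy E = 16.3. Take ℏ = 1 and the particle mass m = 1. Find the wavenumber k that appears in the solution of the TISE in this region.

k = 4.71

With E > U₀ the solution is oscillatory, ψ ∝ e^{±ikx} with k = √(2m(E − U₀))/ℏ.
k = √(2 × 1 × 11.09) = 4.710.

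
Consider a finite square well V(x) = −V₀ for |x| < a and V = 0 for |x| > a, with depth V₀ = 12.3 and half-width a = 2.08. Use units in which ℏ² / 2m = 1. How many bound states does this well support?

The dimensionless depth is z₀ = a√(2mV₀)/ℏ = 2.08 × √(12.30) = 7.295.
A new bound state (alternating even/odd) appears each time z₀ passes a multiple of π/2, so N = ⌊2z₀/π⌋ + 1 = ⌊4.644⌋ + 1 = 5.

N = 5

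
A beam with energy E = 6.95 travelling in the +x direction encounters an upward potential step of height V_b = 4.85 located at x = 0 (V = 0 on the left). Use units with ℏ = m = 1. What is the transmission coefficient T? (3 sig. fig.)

T = 0.916

The wavenumbers are k₁ = √(2mE)/ℏ = 3.728 on the left and k₂ = √(2m(E − V_b))/ℏ = 2.049 on the right.
Continuity of ψ and ψ′ at the step yields the reflection amplitude r = (k₁ − k₂)/(k₁ + k₂) = 0.2906; thus R = |r|² = 0.08444, T = 0.9156.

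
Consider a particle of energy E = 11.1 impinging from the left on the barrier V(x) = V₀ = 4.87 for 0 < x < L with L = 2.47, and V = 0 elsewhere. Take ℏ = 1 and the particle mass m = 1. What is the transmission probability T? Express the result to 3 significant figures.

E > V₀: inside the barrier k₂ = √(2m(E − V₀))/ℏ = 3.530, k₂L = 8.719.
Matching at both interfaces gives T⁻¹ = 1 + V₀² sin²(k₂L) / [4E(E − V₀)] = 1.036, hence T = 0.965.

T = 0.965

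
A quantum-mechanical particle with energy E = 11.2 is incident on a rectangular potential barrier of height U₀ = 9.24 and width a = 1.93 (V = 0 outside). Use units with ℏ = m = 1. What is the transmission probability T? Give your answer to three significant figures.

T = 0.723

E > U₀: inside the barrier k₂ = √(2m(E − U₀))/ℏ = 1.980, k₂a = 3.821.
Matching at both interfaces gives T⁻¹ = 1 + U₀² sin²(k₂a) / [4E(E − U₀)] = 1.384, hence T = 0.723.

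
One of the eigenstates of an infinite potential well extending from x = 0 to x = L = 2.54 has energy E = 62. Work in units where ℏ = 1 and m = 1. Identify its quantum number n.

From E_n = n²π²ℏ²/(2mL²) invert to n = √(2mL²E)/(πℏ).
n = (2.54/π) × √(2 × 1 × 62) = 9.003 → n = 9.

n = 9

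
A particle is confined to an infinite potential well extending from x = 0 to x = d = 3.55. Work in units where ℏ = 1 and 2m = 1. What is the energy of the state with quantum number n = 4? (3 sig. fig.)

Requiring ψ(0) = ψ(d) = 0 quantises k = nπ/d, hence E_n = ℏ²k²/2m = n²π²ℏ²/(2md²).
E_4 = 4² × π² / (2 × 0.5 × 3.55²) = 12.53.

E = 12.5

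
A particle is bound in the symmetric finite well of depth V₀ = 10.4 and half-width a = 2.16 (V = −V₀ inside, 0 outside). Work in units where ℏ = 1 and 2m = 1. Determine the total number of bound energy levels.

N = 5

The dimensionless depth is z₀ = a√(2mV₀)/ℏ = 2.16 × √(10.40) = 6.966.
The even/odd transcendental equations gain one root per π/2 in z₀, giving N = 1 + ⌊2z₀/π⌋ = 1 + ⌊4.435⌋ = 5.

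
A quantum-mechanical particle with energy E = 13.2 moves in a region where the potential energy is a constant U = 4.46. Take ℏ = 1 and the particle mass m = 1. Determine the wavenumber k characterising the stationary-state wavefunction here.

With E > U the solution is oscillatory, ψ ∝ e^{±ikx} with k = √(2m(E − U))/ℏ.
k = √(2 × 1 × 8.74) = 4.181.

k = 4.18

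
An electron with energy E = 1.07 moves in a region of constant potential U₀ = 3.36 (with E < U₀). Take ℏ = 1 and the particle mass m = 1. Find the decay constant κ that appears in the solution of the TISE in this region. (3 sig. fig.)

Since E < U₀ the TISE in this region is ψ'' = κ²ψ with κ = √(2m(U₀ − E))/ℏ.
κ = √(2 × 1 × 2.29) = 2.140.

κ = 2.14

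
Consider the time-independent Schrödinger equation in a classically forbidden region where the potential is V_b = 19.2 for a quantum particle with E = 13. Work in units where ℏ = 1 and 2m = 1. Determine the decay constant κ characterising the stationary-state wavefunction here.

κ = 2.49

Since E < V_b the TISE in this region is ψ'' = κ²ψ with κ = √(2m(V_b − E))/ℏ.
κ = √(2 × 0.5 × 6.2) = 2.490.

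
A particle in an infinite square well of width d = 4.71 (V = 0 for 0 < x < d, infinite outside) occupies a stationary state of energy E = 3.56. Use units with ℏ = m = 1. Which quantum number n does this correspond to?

n = 4

From E_n = n²π²ℏ²/(2md²) invert to n = √(2md²E)/(πℏ).
n = (4.71/π) × √(2 × 1 × 3.56) = 4.000 → n = 4.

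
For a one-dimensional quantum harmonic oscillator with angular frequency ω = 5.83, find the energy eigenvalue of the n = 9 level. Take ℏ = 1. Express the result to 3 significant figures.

The oscillator eigenvalues are E_n = ℏω(n + ½), so E_9 = 5.83 × 9.5 = 55.39.

E = 55.4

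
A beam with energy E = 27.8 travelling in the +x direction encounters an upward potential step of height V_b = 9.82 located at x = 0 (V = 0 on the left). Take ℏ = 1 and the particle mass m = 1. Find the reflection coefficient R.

R = 0.0118

The wavenumbers are k₁ = √(2mE)/ℏ = 7.457 on the left and k₂ = √(2m(E − V_b))/ℏ = 5.997 on the right.
Continuity of ψ and ψ′ at the step yields the reflection amplitude r = (k₁ − k₂)/(k₁ + k₂) = 0.1085; thus R = |r|² = 0.01178, T = 0.9882.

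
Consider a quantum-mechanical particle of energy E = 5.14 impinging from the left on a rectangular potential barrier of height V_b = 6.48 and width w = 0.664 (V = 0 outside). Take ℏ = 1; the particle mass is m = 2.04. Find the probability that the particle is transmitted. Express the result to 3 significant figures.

T = 0.114

Since E < V_b the interior solution is evanescent with decay constant κ = √(2m(V_b − E))/ℏ = 2.338.
κw = 1.553, sinh(κw) = 2.256.
Matching ψ, ψ′ at both faces gives T = [1 + V_b² sinh²(κw) / (4E(V_b − E))]⁻¹ = 1/8.757 = 0.114.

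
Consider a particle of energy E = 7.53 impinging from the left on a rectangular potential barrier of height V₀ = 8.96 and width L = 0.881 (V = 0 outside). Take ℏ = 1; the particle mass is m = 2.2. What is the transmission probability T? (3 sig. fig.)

T = 0.0258

E < V₀: inside the barrier ψ ∝ e^{±κx} with κ = √(2m(V₀ − E))/ℏ = 2.508.
κL = 2.210, sinh(κL) = 4.502.
The exact tunnelling result is T⁻¹ = 1 + V₀² sinh²(κL) / [4E(V₀ − E)] = 38.79, so T = 0.0258.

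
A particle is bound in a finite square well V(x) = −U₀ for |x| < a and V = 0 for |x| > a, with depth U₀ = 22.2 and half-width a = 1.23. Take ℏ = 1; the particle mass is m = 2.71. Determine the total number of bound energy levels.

N = 9

Define the well-strength parameter z₀ = (a/ℏ)√(2mU₀) = 1.23 × √(2·2.71·22.2) = 13.49.
The even/odd transcendental equations gain one root per π/2 in z₀, giving N = 1 + ⌊2z₀/π⌋ = 1 + ⌊8.589⌋ = 9.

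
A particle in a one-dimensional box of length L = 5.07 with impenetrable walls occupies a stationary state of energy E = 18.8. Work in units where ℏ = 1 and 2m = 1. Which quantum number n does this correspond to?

n = 7

From E_n = n²π²ℏ²/(2mL²) invert to n = √(2mL²E)/(πℏ).
n = (5.07/π) × √(2 × 0.5 × 18.8) = 6.997 → n = 7.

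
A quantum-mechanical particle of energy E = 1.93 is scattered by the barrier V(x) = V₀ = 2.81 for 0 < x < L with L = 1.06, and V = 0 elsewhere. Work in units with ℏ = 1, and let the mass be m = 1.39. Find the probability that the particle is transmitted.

T = 0.119

E < V₀: inside the barrier ψ ∝ e^{±κx} with κ = √(2m(V₀ − E))/ℏ = 1.564.
κL = 1.658, sinh(κL) = 2.529.
The exact tunnelling result is T⁻¹ = 1 + V₀² sinh²(κL) / [4E(V₀ − E)] = 8.434, so T = 0.119.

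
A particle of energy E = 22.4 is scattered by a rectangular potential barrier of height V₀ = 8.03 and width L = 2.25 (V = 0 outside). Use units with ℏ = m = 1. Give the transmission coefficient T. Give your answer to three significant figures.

T = 0.988

Above the barrier the interior wavenumber is k₂ = √(2m(E − V₀))/ℏ = 5.361, giving phase k₂L = 12.06.
Matching at both interfaces gives T⁻¹ = 1 + V₀² sin²(k₂L) / [4E(E − V₀)] = 1.012, hence T = 0.988.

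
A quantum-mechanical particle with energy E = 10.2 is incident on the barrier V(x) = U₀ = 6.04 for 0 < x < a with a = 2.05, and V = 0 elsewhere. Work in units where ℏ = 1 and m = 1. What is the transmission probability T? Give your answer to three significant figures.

Above the barrier the interior wavenumber is k₂ = √(2m(E − U₀))/ℏ = 2.884, giving phase k₂a = 5.913.
T = [1 + U₀² sin²(k₂a) / (4E(E − U₀))]⁻¹ = 1/1.028 = 0.973.

T = 0.973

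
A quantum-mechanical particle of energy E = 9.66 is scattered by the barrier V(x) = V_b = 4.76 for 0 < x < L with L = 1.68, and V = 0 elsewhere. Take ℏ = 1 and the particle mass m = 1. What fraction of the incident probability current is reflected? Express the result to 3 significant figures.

E > V_b: inside the barrier k₂ = √(2m(E − V_b))/ℏ = 3.130, k₂L = 5.259.
Matching at both interfaces gives T⁻¹ = 1 + V_b² sin²(k₂L) / [4E(E − V_b)] = 1.087, hence T = 0.920.
R = 1 − T = 0.0803.

R = 0.0803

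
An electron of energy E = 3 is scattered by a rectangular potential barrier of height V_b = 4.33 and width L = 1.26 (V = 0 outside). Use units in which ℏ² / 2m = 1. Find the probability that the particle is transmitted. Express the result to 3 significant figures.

Since E < V_b the interior solution is evanescent with decay constant κ = √(2m(V_b − E))/ℏ = 1.153.
κL = 1.453, sinh(κL) = 2.021.
The exact tunnelling result is T⁻¹ = 1 + V_b² sinh²(κL) / [4E(V_b − E)] = 5.799, so T = 0.172.

T = 0.172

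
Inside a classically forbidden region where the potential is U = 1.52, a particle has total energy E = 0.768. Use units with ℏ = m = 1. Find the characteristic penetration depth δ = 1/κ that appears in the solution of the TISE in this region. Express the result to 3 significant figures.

δ = 0.815

Since E < U the TISE in this region is ψ'' = κ²ψ with κ = √(2m(U − E))/ℏ.
κ = √(2 × 1 × 0.752) = 1.226. The penetration depth is δ = 1/κ = 0.815.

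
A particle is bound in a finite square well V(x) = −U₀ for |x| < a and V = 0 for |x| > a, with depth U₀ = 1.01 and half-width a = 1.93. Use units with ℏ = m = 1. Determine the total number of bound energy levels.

Define the well-strength parameter z₀ = (a/ℏ)√(2mU₀) = 1.93 × √(2·1·1.01) = 2.743.
A new bound state (alternating even/odd) appears each time z₀ passes a multiple of π/2, so N = ⌊2z₀/π⌋ + 1 = ⌊1.746⌋ + 1 = 2.

N = 2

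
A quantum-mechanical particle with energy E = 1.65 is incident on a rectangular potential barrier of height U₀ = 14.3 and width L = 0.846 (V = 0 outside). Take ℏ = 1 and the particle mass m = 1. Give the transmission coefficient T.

Since E < U₀ the interior solution is evanescent with decay constant κ = √(2m(U₀ − E))/ℏ = 5.030.
κL = 4.255, sinh(κL) = 35.23.
The exact tunnelling result is T⁻¹ = 1 + U₀² sinh²(κL) / [4E(U₀ − E)] = 3041, so T = 0.000329.

T = 0.000329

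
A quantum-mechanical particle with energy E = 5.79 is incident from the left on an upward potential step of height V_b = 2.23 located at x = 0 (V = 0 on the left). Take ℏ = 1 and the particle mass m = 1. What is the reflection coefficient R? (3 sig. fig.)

R = 0.0146

The wavenumbers are k₁ = √(2mE)/ℏ = 3.403 on the left and k₂ = √(2m(E − V_b))/ℏ = 2.668 on the right.
Matching ψ and ψ′ at x = 0 gives r = (k₁ − k₂)/(k₁ + k₂), so R = r² = 0.01464 and T = 1 − R = 0.9854.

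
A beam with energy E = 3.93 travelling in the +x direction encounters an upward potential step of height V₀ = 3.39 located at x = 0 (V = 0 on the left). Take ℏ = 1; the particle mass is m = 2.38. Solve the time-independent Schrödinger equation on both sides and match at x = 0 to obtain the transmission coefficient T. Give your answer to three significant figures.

T = 0.789

On each side the TISE gives plane waves with k = √(2m(E − V))/ℏ: k₁ = √(2·2.38·3.93) = 4.325, k₂ = √(2·2.38·0.54) = 1.603.
Matching ψ and ψ′ at x = 0 gives r = (k₁ − k₂)/(k₁ + k₂), so R = r² = 0.2108 and T = 1 − R = 0.7892.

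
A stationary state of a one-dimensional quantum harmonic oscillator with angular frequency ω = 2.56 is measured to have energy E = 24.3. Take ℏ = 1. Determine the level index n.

n = 9

Invert E_n = (n + ½)ℏω: n = E/ℏω − ½ = 8.992, so n = 9.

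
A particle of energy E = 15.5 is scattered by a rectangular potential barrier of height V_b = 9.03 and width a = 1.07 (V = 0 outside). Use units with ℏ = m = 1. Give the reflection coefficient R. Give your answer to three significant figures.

R = 0.0791

Above the barrier the interior wavenumber is k₂ = √(2m(E − V_b))/ℏ = 3.597, giving phase k₂a = 3.849.
Matching at both interfaces gives T⁻¹ = 1 + V_b² sin²(k₂a) / [4E(E − V_b)] = 1.086, hence T = 0.921.
R = 1 − T = 0.0791.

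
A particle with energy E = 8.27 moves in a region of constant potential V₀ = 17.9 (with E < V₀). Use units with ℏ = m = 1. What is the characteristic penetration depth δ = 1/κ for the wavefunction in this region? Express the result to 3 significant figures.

Since E < V₀ the TISE in this region is ψ'' = κ²ψ with κ = √(2m(V₀ − E))/ℏ.
κ = √(2 × 1 × 9.63) = 4.389. The penetration depth is δ = 1/κ = 0.228.

δ = 0.228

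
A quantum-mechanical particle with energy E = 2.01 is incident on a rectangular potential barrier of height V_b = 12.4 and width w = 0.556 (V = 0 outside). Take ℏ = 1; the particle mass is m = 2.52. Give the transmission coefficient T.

T = 0.000696

Since E < V_b the interior solution is evanescent with decay constant κ = √(2m(V_b − E))/ℏ = 7.236.
κw = 4.023, sinh(κw) = 27.94.
The exact tunnelling result is T⁻¹ = 1 + V_b² sinh²(κw) / [4E(V_b − E)] = 1438, so T = 0.000696.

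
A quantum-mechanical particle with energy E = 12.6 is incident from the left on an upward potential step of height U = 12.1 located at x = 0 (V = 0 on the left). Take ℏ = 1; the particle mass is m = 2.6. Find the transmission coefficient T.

On each side the TISE gives plane waves with k = √(2m(E − V))/ℏ: k₁ = √(2·2.6·12.6) = 8.094, k₂ = √(2·2.6·0.5) = 1.612.
Matching ψ and ψ′ at x = 0 gives r = (k₁ − k₂)/(k₁ + k₂), so R = r² = 0.4459 and T = 1 − R = 0.5541.

T = 0.554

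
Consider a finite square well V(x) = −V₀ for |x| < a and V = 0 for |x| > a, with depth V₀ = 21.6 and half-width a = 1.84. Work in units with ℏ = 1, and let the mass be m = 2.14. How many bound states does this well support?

N = 12

The dimensionless depth is z₀ = a√(2mV₀)/ℏ = 1.84 × √(92.45) = 17.69.
A new bound state (alternating even/odd) appears each time z₀ passes a multiple of π/2, so N = ⌊2z₀/π⌋ + 1 = ⌊11.26⌋ + 1 = 12.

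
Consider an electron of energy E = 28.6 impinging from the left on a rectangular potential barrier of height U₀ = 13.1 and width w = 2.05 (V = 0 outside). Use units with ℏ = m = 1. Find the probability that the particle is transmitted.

T = 0.925

E > U₀: inside the barrier k₂ = √(2m(E − U₀))/ℏ = 5.568, k₂w = 11.41.
Matching at both interfaces gives T⁻¹ = 1 + U₀² sin²(k₂w) / [4E(E − U₀)] = 1.081, hence T = 0.925.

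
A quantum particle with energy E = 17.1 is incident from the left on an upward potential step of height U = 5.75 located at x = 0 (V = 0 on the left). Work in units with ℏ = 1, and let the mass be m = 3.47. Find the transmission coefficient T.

T = 0.990

On each side the TISE gives plane waves with k = √(2m(E − V))/ℏ: k₁ = √(2·3.47·17.1) = 10.89, k₂ = √(2·3.47·11.35) = 8.875.
Matching ψ and ψ′ at x = 0 gives r = (k₁ − k₂)/(k₁ + k₂), so R = r² = 0.01043 and T = 1 − R = 0.9896.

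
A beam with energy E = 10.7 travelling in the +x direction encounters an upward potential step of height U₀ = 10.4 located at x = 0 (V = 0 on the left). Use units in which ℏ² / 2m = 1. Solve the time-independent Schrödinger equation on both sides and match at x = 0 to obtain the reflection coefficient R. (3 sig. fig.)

On each side the TISE gives plane waves with k = √(2m(E − V))/ℏ: k₁ = √(2·½·10.7) = 3.271, k₂ = √(2·½·0.3) = 0.5477.
Matching ψ and ψ′ at x = 0 gives r = (k₁ − k₂)/(k₁ + k₂), so R = r² = 0.5086 and T = 1 − R = 0.4914.

R = 0.509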